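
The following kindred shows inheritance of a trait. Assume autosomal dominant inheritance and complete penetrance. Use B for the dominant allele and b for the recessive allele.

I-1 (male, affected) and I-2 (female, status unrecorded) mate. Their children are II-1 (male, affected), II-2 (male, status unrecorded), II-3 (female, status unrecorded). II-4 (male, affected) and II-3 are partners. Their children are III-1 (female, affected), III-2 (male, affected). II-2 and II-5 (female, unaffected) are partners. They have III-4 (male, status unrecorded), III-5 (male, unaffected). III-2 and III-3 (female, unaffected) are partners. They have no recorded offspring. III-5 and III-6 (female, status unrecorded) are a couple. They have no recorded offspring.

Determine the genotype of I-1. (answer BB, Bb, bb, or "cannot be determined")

cannot be determined

I-1's phenotype allows BB or Bb, and no parent or child forces a single allele at both positions; consistent genotype assignments exist with I-1 as BB or Bb.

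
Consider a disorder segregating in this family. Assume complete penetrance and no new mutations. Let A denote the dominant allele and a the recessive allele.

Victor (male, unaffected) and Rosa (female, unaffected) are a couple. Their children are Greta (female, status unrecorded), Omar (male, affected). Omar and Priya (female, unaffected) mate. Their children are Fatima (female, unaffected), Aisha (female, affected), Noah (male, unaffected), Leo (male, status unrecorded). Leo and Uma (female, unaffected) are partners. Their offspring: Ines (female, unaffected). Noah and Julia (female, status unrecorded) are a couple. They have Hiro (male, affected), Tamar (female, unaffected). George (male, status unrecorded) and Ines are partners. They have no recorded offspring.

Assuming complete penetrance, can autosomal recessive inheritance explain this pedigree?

Yes

A consistent assignment under autosomal recessive exists: Victor Aa, Rosa Aa, Greta AA, Omar aa, Priya Aa, Fatima Aa, Aisha aa, Noah Aa, Leo Aa, Uma AA, Julia Aa, Ines AA, George AA, Hiro aa, Tamar AA.
In this assignment every recorded phenotype matches its genotype and every non-founder's genotype is obtainable from its parents' genotypes, so the pedigree is consistent.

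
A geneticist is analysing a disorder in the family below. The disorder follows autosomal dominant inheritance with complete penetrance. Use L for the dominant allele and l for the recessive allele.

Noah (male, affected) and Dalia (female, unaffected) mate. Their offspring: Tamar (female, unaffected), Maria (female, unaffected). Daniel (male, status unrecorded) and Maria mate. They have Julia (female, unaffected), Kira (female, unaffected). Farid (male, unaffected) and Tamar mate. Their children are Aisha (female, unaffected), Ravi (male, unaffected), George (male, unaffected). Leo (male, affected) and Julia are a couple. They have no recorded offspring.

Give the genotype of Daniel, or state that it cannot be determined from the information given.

Daniel's phenotype is unrecorded, and no parent or child forces a single allele at both positions; consistent genotype assignments exist with Daniel as Ll or ll.

cannot be determined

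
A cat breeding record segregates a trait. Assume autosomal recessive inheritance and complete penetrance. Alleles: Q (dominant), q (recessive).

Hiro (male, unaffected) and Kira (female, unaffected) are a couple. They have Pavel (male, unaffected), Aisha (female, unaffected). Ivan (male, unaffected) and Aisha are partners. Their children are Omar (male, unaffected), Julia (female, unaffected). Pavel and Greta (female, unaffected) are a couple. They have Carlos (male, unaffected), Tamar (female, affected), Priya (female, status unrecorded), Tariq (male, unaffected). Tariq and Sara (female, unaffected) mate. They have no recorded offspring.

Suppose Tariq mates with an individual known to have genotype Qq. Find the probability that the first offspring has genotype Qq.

1/2

Pavel is unaffected so carries Q and passed q to Tamar (qq), so Pavel is Qq.
Greta is unaffected so carries Q and passed q to Tamar (qq), so Greta is Qq.
Tariq is an unaffected offspring of Pavel (Qq) × Greta (Qq), whose cross gives 1/4 QQ : 1/2 Qq : 1/4 qq; conditioning on being unaffected, Tariq is QQ with probability 1/3, Qq with probability 2/3.
Summing over parental genotype combinations, P(offspring has genotype Qq) = 1/3·1/2 + 2/3·1/2 = 1/2.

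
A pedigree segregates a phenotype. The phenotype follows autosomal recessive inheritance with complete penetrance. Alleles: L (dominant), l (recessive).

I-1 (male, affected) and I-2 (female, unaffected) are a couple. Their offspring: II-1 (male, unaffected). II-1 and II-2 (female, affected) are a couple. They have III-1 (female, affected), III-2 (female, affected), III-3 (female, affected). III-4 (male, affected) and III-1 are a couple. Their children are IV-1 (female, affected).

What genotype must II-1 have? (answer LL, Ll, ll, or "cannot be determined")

Ll

From phenotype alone, II-1 is LL or Ll.
II-1 is unaffected so carries L and received l from I-1 (ll), so II-1 is Ll.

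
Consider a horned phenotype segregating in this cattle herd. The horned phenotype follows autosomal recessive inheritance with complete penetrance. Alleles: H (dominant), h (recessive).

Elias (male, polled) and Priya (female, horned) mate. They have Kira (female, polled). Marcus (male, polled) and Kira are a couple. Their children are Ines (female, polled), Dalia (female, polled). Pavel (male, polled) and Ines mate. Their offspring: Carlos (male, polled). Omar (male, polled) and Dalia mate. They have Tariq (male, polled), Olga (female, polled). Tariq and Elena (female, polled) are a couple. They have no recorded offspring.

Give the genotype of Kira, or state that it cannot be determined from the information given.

Hh

From phenotype alone, Kira is HH or Hh.
Kira is polled so carries H and received h from Priya (hh), so Kira is Hh.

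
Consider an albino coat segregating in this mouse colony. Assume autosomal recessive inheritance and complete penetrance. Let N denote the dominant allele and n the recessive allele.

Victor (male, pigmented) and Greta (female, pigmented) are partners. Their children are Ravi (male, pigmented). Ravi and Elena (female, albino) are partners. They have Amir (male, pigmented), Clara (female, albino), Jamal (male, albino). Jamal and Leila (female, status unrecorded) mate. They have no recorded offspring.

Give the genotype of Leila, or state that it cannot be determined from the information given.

cannot be determined

Leila's phenotype is unrecorded, and no parent or child forces a single allele at both positions; consistent genotype assignments exist with Leila as NN or Nn or nn.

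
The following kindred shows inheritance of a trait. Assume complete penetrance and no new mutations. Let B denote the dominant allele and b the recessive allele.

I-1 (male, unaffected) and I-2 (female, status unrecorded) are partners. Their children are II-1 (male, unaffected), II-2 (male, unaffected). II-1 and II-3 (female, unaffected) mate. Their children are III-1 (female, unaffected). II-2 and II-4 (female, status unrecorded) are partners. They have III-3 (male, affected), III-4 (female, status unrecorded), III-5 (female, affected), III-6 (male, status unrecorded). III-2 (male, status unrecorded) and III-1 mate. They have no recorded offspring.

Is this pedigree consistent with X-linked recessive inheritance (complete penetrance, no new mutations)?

Under X-linked recessive, III-5 (affected, female) cannot arise from II-2 (unaffected) × II-4 (unrecorded).

No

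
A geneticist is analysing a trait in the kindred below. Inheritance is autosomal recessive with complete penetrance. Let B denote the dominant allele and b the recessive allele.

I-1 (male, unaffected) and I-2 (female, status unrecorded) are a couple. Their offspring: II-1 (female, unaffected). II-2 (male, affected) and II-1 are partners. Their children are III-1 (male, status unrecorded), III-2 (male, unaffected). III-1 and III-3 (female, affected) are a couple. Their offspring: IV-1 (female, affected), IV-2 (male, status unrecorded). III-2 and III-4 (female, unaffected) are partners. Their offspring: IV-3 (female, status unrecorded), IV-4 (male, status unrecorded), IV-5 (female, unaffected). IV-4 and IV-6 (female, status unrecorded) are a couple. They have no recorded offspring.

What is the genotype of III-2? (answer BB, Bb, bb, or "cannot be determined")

Bb

From phenotype alone, III-2 is BB or Bb.
III-2 is unaffected so carries B and received b from II-2 (bb), so III-2 is Bb.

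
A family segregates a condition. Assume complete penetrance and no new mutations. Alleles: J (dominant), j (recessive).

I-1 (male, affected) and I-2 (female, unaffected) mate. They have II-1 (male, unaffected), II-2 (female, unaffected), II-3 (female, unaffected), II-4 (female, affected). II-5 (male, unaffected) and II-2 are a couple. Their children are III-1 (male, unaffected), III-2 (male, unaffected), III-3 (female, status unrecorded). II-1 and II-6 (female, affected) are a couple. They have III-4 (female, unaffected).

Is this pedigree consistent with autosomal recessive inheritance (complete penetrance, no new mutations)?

A consistent assignment under autosomal recessive exists: I-1 jj, I-2 Jj, II-1 Jj, II-2 Jj, II-3 Jj, II-4 jj, II-5 JJ, II-6 jj, III-1 JJ, III-2 JJ, III-3 JJ, III-4 Jj.
In this assignment every recorded phenotype matches its genotype and every non-founder's genotype is obtainable from its parents' genotypes, so the pedigree is consistent.

Yes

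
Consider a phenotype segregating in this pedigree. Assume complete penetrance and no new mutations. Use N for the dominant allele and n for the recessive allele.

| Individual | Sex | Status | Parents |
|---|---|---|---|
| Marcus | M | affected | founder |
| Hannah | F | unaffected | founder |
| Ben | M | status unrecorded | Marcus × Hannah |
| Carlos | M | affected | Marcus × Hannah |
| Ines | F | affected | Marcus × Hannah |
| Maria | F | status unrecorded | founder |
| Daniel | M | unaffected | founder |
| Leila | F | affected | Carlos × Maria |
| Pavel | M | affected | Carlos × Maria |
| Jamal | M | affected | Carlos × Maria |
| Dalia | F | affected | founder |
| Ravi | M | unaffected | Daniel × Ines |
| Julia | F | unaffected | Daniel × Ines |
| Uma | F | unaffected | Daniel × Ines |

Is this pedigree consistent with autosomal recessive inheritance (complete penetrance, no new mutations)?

Yes

A consistent assignment under autosomal recessive exists: Marcus nn, Hannah Nn, Ben Nn, Carlos nn, Ines nn, Maria Nn, Daniel NN, Leila nn, Pavel nn, Jamal nn, Dalia nn, Ravi Nn, Julia Nn, Uma Nn.
In this assignment every recorded phenotype matches its genotype and every non-founder's genotype is obtainable from its parents' genotypes, so the pedigree is consistent.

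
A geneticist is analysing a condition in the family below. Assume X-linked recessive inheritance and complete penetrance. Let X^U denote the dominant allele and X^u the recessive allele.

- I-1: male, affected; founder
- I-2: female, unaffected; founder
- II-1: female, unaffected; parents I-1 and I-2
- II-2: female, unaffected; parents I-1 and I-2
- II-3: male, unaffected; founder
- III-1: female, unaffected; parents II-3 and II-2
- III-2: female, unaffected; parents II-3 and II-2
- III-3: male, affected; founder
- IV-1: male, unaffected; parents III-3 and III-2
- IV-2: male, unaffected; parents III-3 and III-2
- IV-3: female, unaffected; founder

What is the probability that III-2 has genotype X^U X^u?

1/5

II-3 is unaffected, so II-3 is X^U Y.
II-2 is unaffected so carries U and received u from I-1 (X^u Y), so II-2 is X^U X^u.
Their cross gives offspring ratios 1/2 X^U X^U : 1/2 X^U X^u. Conditioning on III-2 being unaffected, P(X^U X^u) = 1/2 / 1 = 1/2 before taking III-2's own offspring into account.
III-3 is affected, so III-3 is X^u Y.
Now use III-2's offspring. Probability of each recorded status — unaffected son IV-1: 1/2 if III-2 is X^U X^u, 1 if X^U X^U; unaffected son IV-2: 1/2 if III-2 is X^U X^u, 1 if X^U X^U.
Bayes: P(X^U X^u) = 1/2·1/4 / (1/2·1/4 + 1/2·1) = 1/5.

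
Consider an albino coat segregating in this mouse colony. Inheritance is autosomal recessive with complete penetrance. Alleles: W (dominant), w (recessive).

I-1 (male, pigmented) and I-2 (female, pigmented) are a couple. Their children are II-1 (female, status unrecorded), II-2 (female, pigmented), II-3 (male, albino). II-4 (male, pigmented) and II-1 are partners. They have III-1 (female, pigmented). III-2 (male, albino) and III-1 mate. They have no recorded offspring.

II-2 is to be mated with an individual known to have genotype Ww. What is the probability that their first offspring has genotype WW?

1/3

I-1 is pigmented so carries W and passed w to II-3 (ww), so I-1 is Ww.
I-2 is pigmented so carries W and passed w to II-3 (ww), so I-2 is Ww.
II-2 is a pigmented offspring of I-1 (Ww) × I-2 (Ww), whose cross gives 1/4 WW : 1/2 Ww : 1/4 ww; conditioning on being pigmented, II-2 is WW with probability 1/3, Ww with probability 2/3.
Summing over parental genotype combinations, P(offspring has genotype WW) = 1/3·1/2 + 2/3·1/4 = 1/3.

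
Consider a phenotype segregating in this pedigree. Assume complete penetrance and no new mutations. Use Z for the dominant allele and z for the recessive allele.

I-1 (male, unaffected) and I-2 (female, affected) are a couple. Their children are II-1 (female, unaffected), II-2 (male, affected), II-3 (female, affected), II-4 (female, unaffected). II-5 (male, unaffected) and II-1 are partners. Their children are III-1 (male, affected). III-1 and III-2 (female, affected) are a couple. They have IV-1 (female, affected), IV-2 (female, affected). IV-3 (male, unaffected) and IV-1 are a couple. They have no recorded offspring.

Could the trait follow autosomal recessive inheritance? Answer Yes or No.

Yes

A consistent assignment under autosomal recessive exists: I-1 Zz, I-2 zz, II-1 Zz, II-2 zz, II-3 zz, II-4 Zz, II-5 Zz, III-1 zz, III-2 zz, IV-1 zz, IV-2 zz, IV-3 ZZ.
In this assignment every recorded phenotype matches its genotype and every non-founder's genotype is obtainable from its parents' genotypes, so the pedigree is consistent.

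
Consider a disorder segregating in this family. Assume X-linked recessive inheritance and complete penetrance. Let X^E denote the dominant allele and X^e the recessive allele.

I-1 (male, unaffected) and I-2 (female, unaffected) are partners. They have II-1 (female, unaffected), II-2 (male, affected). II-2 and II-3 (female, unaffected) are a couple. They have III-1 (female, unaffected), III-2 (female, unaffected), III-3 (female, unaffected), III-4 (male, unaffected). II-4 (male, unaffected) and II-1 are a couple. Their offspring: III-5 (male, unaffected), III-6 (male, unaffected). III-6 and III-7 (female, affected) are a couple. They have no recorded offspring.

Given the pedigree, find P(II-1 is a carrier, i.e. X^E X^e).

I-1 is unaffected, so I-1 is X^E Y.
I-2 is unaffected so carries E and passed e to II-2 (X^e Y), so I-2 is X^E X^e.
Their cross gives offspring ratios 1/2 X^E X^E : 1/2 X^E X^e. Conditioning on II-1 being unaffected, P(X^E X^e) = 1/2 / 1 = 1/2 before taking II-1's own offspring into account.
II-4 is unaffected, so II-4 is X^E Y.
Now use II-1's offspring. Probability of each recorded status — unaffected son III-5: 1/2 if II-1 is X^E X^e, 1 if X^E X^E; unaffected son III-6: 1/2 if II-1 is X^E X^e, 1 if X^E X^E.
Bayes: P(X^E X^e) = 1/2·1/4 / (1/2·1/4 + 1/2·1) = 1/5.

1/5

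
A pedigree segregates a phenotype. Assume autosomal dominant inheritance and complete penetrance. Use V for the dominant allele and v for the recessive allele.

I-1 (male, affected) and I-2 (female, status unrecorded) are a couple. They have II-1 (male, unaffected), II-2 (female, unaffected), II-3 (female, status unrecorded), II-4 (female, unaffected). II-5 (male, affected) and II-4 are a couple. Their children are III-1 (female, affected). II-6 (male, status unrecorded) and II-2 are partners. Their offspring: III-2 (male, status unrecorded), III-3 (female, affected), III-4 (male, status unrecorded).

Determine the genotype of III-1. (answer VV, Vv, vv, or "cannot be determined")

Vv

From phenotype alone, III-1 is VV or Vv.
III-1 is affected so carries V and received v from II-4 (vv), so III-1 is Vv.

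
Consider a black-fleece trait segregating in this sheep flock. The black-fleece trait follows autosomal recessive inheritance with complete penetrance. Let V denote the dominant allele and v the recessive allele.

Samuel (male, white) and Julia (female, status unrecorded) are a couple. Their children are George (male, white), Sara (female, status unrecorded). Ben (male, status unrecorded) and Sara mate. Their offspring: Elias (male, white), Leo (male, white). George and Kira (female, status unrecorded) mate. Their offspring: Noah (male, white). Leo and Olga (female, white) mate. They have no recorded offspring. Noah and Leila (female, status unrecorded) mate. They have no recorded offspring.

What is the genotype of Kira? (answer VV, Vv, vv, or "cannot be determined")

Kira's phenotype is unrecorded, and no parent or child forces a single allele at both positions; consistent genotype assignments exist with Kira as VV or Vv or vv.

cannot be determined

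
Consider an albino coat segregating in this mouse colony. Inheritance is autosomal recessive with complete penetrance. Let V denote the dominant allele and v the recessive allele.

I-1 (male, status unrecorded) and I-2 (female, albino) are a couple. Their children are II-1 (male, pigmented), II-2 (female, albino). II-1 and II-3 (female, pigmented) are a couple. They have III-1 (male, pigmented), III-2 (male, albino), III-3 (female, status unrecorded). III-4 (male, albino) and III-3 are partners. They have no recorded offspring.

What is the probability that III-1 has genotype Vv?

II-1 is pigmented so carries V and received v from I-2 (vv), so II-1 is Vv.
II-3 is pigmented so carries V and passed v to III-2 (vv), so II-3 is Vv.
Their cross gives offspring ratios 1/4 VV : 1/2 Vv : 1/4 vv. Conditioning on III-1 being pigmented, P(Vv) = 1/2 / 3/4 = 2/3.

2/3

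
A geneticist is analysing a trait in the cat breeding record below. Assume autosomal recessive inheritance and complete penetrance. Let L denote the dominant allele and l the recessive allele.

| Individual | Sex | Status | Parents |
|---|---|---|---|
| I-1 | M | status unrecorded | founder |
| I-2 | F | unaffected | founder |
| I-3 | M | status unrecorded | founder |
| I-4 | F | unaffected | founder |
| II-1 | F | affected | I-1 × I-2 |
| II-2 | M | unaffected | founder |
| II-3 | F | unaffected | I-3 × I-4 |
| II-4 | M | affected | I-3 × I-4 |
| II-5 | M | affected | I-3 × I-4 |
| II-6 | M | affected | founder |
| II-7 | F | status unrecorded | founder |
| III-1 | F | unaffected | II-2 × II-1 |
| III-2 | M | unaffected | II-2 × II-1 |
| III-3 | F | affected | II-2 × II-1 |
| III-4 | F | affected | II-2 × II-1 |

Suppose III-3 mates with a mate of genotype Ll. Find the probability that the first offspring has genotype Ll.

1/2

III-3 is affected, so III-3 is ll.
The cross gives 1/2 Ll : 1/2 ll, so P(offspring has genotype Ll) = 1/2.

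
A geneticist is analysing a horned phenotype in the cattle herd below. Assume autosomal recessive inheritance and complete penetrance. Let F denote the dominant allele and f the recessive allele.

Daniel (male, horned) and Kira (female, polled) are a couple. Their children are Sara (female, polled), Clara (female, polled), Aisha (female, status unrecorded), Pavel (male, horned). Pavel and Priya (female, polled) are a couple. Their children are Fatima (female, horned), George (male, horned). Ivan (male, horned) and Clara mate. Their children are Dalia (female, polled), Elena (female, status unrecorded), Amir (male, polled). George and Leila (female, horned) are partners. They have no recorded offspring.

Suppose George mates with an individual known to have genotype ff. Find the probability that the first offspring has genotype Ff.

George is horned, so George is ff.
The cross gives 1 ff, so P(offspring has genotype Ff) = 0.

0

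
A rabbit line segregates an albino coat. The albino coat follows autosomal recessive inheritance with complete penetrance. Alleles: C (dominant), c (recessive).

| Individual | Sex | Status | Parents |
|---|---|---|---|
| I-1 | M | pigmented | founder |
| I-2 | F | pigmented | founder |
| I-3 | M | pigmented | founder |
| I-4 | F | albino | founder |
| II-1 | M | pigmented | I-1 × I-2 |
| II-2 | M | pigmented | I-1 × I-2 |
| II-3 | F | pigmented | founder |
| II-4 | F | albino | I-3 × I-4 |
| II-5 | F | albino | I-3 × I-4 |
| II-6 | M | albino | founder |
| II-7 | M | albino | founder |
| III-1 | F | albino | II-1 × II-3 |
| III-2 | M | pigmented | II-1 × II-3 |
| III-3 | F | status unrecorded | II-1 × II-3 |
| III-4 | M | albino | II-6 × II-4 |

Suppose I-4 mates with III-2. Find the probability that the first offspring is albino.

I-4 is albino, so I-4 is cc.
II-1 is pigmented so carries C and passed c to III-1 (cc), so II-1 is Cc.
II-3 is pigmented so carries C and passed c to III-1 (cc), so II-3 is Cc.
III-2 is a pigmented offspring of II-1 (Cc) × II-3 (Cc), whose cross gives 1/4 CC : 1/2 Cc : 1/4 cc; conditioning on being pigmented, III-2 is CC with probability 1/3, Cc with probability 2/3.
Summing over parental genotype combinations, P(offspring is albino) = 2/3·1/2 = 1/3.

1/3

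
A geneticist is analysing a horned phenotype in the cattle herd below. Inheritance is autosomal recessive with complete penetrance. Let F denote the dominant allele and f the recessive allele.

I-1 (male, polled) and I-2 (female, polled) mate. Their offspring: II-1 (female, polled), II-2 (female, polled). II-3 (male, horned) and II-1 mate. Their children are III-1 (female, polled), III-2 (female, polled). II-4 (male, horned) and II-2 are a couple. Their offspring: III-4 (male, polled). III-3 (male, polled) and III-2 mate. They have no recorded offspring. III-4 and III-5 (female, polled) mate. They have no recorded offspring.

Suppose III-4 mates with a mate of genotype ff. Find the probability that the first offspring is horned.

1/2

III-4 is polled so carries F and received f from II-4 (ff), so III-4 is Ff.
The cross gives 1/2 Ff : 1/2 ff, so P(offspring is horned) = 1/2.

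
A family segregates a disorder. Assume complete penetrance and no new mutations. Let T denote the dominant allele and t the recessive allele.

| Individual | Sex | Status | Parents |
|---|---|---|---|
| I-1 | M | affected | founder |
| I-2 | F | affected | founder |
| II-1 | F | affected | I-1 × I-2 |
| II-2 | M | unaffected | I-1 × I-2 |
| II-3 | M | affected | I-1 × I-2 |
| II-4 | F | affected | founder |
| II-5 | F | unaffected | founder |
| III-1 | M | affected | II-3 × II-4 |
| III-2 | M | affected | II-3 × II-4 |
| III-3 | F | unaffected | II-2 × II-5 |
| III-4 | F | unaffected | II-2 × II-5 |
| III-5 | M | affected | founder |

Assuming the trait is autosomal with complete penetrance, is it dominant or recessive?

dominant

I-1 and I-2 are both affected yet have an unaffected child II-2. Under a recessive model two affected parents are homozygous and every child would be affected, so the trait cannot be recessive.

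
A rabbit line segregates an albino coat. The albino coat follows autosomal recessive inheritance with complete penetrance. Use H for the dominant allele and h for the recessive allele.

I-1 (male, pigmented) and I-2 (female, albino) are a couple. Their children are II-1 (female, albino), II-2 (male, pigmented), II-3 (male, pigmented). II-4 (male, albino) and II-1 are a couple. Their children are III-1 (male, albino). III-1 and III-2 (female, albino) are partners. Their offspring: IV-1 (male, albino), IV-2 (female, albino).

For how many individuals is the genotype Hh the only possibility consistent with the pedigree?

Obligate heterozygotes: I-1 is pigmented so carries H and passed h to II-1 (hh), so I-1 is Hh; II-2 is pigmented so carries H and received h from I-2 (hh), so II-2 is Hh; II-3 is pigmented so carries H and received h from I-2 (hh), so II-3 is Hh.
Every other individual is either homozygous by phenotype or has at least one consistent homozygous assignment, so the count is 3.

3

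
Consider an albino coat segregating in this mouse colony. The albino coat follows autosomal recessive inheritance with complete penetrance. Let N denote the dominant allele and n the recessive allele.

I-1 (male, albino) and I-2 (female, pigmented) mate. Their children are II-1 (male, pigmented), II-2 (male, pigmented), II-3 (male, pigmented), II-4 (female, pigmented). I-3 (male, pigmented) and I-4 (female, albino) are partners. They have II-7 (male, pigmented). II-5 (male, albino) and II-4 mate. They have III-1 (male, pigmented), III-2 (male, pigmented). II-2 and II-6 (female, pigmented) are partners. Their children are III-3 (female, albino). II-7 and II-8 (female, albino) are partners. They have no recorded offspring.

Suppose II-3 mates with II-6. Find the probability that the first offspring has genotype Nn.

1/2

II-3 is pigmented so carries N and received n from I-1 (nn), so II-3 is Nn.
II-6 is pigmented so carries N and passed n to III-3 (nn), so II-6 is Nn.
The cross gives 1/4 NN : 1/2 Nn : 1/4 nn, so P(offspring has genotype Nn) = 1/2.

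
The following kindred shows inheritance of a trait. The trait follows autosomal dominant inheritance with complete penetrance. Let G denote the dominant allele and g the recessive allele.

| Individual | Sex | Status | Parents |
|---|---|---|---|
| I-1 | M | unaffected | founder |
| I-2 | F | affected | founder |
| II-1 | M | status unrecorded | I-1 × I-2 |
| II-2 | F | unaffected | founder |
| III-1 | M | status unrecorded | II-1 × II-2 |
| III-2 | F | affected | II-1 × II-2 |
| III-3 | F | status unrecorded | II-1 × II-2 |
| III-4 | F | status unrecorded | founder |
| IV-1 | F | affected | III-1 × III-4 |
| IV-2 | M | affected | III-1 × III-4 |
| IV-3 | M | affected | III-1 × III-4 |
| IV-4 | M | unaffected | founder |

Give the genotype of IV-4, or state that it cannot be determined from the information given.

IV-4 is unaffected, so IV-4 is gg.

gg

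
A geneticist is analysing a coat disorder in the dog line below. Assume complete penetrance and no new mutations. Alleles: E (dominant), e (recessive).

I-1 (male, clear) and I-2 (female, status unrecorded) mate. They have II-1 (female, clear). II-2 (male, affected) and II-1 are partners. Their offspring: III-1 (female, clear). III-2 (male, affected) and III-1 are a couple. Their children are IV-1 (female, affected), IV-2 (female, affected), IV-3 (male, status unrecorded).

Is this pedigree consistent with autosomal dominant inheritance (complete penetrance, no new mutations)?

Yes

A consistent assignment under autosomal dominant exists: I-1 ee, I-2 Ee, II-1 ee, II-2 Ee, III-1 ee, III-2 EE, IV-1 Ee, IV-2 Ee, IV-3 Ee.
In this assignment every recorded phenotype matches its genotype and every non-founder's genotype is obtainable from its parents' genotypes, so the pedigree is consistent.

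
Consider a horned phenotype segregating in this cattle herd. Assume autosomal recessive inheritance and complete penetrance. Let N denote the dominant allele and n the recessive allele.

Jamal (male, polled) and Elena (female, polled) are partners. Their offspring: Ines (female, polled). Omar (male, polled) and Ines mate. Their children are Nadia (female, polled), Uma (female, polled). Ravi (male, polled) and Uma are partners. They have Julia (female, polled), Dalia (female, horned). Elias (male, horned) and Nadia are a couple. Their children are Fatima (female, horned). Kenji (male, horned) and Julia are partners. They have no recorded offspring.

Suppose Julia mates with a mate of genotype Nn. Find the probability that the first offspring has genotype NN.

Ravi is polled so carries N and passed n to Dalia (nn), so Ravi is Nn.
Uma is polled so carries N and passed n to Dalia (nn), so Uma is Nn.
Julia is a polled offspring of Ravi (Nn) × Uma (Nn), whose cross gives 1/4 NN : 1/2 Nn : 1/4 nn; conditioning on being polled, Julia is NN with probability 1/3, Nn with probability 2/3.
Summing over parental genotype combinations, P(offspring has genotype NN) = 1/3·1/2 + 2/3·1/4 = 1/3.

1/3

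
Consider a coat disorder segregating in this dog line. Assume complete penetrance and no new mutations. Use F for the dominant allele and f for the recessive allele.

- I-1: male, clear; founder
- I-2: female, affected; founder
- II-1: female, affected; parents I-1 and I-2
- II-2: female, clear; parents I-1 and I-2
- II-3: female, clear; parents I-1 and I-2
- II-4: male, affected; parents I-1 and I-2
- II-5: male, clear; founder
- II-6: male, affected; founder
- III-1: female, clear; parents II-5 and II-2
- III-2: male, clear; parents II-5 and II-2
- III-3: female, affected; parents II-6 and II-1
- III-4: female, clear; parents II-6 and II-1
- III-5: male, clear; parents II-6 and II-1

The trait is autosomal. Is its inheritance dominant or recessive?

dominant

II-6 and II-1 are both affected yet have a clear child III-4. Under a recessive model two affected parents are homozygous and every child would be affected, so the trait cannot be recessive.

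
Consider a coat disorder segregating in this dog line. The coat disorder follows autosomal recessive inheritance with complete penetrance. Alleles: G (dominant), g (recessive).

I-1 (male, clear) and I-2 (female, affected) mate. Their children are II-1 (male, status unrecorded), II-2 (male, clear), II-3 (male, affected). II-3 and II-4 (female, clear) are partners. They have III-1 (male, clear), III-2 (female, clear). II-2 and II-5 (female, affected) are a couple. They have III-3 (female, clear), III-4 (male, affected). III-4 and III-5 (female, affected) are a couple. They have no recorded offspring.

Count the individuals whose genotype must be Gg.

5

Obligate heterozygotes: I-1 is clear so carries G and passed g to II-3 (gg), so I-1 is Gg; II-2 is clear so carries G and received g from I-2 (gg), so II-2 is Gg; III-1 is clear so carries G and received g from II-3 (gg), so III-1 is Gg; III-2 is clear so carries G and received g from II-3 (gg), so III-2 is Gg; III-3 is clear so carries G and received g from II-5 (gg), so III-3 is Gg.
Every other individual is either homozygous by phenotype or has at least one consistent homozygous assignment, so the count is 5.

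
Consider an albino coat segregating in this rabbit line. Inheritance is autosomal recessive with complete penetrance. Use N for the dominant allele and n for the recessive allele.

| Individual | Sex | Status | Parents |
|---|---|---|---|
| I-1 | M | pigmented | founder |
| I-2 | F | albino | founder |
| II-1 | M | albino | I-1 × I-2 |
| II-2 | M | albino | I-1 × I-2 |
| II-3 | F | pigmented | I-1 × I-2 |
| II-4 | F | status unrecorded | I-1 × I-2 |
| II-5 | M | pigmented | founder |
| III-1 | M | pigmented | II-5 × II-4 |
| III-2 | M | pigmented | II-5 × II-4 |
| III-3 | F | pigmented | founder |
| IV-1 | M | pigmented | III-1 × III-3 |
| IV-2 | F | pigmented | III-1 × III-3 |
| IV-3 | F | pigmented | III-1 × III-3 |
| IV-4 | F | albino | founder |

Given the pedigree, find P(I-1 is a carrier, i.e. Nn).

I-1 is pigmented so carries N and passed n to II-1 (nn), so I-1 is Nn, giving P(Nn) = 1.

1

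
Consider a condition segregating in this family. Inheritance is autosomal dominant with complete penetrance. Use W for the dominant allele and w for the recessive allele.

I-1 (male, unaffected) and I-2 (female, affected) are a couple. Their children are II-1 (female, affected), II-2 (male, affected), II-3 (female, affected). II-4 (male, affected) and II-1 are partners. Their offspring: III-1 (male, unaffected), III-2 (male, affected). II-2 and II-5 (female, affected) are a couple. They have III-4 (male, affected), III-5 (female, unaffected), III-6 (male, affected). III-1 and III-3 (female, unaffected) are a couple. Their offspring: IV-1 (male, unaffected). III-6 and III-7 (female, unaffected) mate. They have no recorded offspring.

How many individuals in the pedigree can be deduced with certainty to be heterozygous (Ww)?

Obligate heterozygotes: II-1 is affected so carries W and received w from I-1 (ww), so II-1 is Ww; II-2 is affected so carries W and received w from I-1 (ww), so II-2 is Ww; II-3 is affected so carries W and received w from I-1 (ww), so II-3 is Ww; II-4 is affected so carries W and passed w to III-1 (ww), so II-4 is Ww; II-5 is affected so carries W and passed w to III-5 (ww), so II-5 is Ww.
Every other individual is either homozygous by phenotype or has at least one consistent homozygous assignment, so the count is 5.

5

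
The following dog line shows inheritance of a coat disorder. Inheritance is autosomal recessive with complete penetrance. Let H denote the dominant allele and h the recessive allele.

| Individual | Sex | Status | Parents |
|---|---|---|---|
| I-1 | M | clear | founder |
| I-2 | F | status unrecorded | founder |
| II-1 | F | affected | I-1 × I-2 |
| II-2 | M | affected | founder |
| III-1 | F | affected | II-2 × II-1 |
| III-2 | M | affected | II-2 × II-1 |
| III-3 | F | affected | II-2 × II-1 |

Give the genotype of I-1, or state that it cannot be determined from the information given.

From phenotype alone, I-1 is HH or Hh.
I-1 is clear so carries H and passed h to II-1 (hh), so I-1 is Hh.

Hh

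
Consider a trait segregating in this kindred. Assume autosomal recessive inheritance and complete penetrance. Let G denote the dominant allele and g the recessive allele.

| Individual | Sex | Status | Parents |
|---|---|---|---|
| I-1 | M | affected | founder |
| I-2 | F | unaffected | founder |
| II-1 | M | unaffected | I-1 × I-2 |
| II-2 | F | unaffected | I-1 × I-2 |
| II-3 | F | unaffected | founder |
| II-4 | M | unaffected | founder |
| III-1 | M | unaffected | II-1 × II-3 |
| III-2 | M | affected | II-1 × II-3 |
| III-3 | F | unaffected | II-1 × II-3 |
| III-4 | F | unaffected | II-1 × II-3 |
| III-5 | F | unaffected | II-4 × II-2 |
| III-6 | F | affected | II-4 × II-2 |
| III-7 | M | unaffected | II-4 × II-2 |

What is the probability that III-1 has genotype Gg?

2/3

II-1 is unaffected so carries G and received g from I-1 (gg), so II-1 is Gg.
II-3 is unaffected so carries G and passed g to III-2 (gg), so II-3 is Gg.
Their cross gives offspring ratios 1/4 GG : 1/2 Gg : 1/4 gg. Conditioning on III-1 being unaffected, P(Gg) = 1/2 / 3/4 = 2/3.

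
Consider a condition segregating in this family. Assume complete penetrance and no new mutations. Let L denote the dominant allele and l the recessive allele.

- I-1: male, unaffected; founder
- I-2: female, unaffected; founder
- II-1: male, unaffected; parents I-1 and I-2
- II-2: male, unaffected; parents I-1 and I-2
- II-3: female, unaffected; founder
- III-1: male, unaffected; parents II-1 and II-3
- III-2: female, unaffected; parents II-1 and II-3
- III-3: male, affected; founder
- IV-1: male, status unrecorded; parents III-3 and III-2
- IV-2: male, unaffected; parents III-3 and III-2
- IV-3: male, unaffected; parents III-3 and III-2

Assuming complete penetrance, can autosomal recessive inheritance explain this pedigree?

A consistent assignment under autosomal recessive exists: I-1 LL, I-2 LL, II-1 LL, II-2 LL, II-3 LL, III-1 LL, III-2 LL, III-3 ll, IV-1 Ll, IV-2 Ll, IV-3 Ll.
In this assignment every recorded phenotype matches its genotype and every non-founder's genotype is obtainable from its parents' genotypes, so the pedigree is consistent.

Yes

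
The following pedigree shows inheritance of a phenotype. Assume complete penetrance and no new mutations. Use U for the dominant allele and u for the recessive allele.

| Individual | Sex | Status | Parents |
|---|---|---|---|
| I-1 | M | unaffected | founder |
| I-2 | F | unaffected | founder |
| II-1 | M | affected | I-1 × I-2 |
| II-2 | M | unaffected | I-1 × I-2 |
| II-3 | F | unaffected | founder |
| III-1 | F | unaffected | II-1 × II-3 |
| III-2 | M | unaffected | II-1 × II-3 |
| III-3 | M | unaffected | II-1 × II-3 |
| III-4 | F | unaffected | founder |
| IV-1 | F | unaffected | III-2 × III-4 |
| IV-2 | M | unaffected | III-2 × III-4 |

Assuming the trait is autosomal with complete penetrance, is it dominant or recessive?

I-1 and I-2 are both unaffected yet have an affected child II-1. Under dominance, an affected child requires at least one affected parent, so the trait cannot be dominant.

recessive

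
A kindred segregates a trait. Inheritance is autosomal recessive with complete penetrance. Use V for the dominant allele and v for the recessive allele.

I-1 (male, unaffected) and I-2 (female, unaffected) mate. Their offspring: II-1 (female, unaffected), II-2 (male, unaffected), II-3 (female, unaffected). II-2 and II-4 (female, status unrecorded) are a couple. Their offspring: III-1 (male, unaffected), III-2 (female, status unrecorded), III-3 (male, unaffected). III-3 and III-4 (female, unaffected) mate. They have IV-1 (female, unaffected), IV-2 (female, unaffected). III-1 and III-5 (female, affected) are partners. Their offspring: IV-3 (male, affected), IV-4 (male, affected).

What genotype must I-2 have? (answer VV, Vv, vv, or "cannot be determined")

I-2's phenotype allows VV or Vv, and no parent or child forces a single allele at both positions; consistent genotype assignments exist with I-2 as VV or Vv.

cannot be determined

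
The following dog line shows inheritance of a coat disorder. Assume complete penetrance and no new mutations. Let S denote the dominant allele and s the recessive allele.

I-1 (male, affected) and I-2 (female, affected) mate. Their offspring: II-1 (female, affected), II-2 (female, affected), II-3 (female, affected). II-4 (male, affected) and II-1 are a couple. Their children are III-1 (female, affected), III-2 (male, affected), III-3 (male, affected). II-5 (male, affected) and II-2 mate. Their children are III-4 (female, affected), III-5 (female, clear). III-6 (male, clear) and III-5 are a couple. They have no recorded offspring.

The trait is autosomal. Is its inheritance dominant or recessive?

dominant

II-5 and II-2 are both affected yet have a clear child III-5. Under a recessive model two affected parents are homozygous and every child would be affected, so the trait cannot be recessive.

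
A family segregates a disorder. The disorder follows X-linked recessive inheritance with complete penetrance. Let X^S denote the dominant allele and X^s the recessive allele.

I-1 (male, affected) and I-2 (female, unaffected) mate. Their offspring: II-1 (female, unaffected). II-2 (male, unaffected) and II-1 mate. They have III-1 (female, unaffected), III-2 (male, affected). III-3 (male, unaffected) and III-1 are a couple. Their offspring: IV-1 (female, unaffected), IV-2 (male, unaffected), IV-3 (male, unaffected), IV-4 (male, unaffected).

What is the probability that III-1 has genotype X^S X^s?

1/9

II-2 is unaffected, so II-2 is X^S Y.
II-1 is unaffected so carries S and received s from I-1 (X^s Y), so II-1 is X^S X^s.
Their cross gives offspring ratios 1/2 X^S X^S : 1/2 X^S X^s. Conditioning on III-1 being unaffected, P(X^S X^s) = 1/2 / 1 = 1/2 before taking III-1's own offspring into account.
III-3 is unaffected, so III-3 is X^S Y.
Now use III-1's offspring. Probability of each recorded status — unaffected son IV-2: 1/2 if III-1 is X^S X^s, 1 if X^S X^S; unaffected son IV-3: 1/2 if III-1 is X^S X^s, 1 if X^S X^S; unaffected son IV-4: 1/2 if III-1 is X^S X^s, 1 if X^S X^S. (IV-1: equally likely either way, so uninformative.)
Bayes: P(X^S X^s) = 1/2·1/8 / (1/2·1/8 + 1/2·1) = 1/9.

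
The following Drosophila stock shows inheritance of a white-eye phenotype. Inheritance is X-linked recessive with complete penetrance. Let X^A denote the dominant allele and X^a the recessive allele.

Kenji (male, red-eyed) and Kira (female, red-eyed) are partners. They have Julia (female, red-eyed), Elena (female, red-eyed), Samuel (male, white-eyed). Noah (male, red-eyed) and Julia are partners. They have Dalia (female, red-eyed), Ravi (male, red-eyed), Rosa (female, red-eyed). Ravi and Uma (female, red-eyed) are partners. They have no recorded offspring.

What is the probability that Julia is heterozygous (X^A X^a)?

Kenji is red-eyed, so Kenji is X^A Y.
Kira is red-eyed so carries A and passed a to Samuel (X^a Y), so Kira is X^A X^a.
Their cross gives offspring ratios 1/2 X^A X^A : 1/2 X^A X^a. Conditioning on Julia being red-eyed, P(X^A X^a) = 1/2 / 1 = 1/2 before taking Julia's own offspring into account.
Noah is red-eyed, so Noah is X^A Y.
Now use Julia's offspring. Probability of each recorded status — red-eyed son Ravi: 1/2 if Julia is X^A X^a, 1 if X^A X^A. (Dalia, Rosa: equally likely either way, so uninformative.)
Bayes: P(X^A X^a) = 1/2·1/2 / (1/2·1/2 + 1/2·1) = 1/3.

1/3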